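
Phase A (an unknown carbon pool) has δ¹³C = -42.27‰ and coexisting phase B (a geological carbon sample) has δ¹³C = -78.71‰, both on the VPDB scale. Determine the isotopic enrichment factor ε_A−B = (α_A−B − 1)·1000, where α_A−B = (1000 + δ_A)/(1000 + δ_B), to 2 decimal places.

39.55‰

α_A−B = (1000 + -42.27) / (1000 + -78.71) = 957.73 / 921.29 = 1.039553
ε_A−B = (1.039553 − 1) × 1000 = 39.553‰
(The approximation ε ≈ δ_A − δ_B would give 36.44‰.)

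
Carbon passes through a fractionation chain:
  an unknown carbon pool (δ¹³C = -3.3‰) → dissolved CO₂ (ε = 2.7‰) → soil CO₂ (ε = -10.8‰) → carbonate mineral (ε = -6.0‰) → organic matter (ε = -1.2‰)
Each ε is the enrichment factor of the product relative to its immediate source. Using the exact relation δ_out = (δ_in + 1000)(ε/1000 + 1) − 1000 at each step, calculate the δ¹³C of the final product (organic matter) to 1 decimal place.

-18.5‰

step 1: δ = (-3.30 + 1000)·(2.7/1000 + 1) − 1000 = -0.61‰
step 2: δ = (-0.61 + 1000)·(-10.8/1000 + 1) − 1000 = -11.40‰
step 3: δ = (-11.40 + 1000)·(-6.0/1000 + 1) − 1000 = -17.33‰
step 4: δ = (-17.33 + 1000)·(-1.2/1000 + 1) − 1000 = -18.51‰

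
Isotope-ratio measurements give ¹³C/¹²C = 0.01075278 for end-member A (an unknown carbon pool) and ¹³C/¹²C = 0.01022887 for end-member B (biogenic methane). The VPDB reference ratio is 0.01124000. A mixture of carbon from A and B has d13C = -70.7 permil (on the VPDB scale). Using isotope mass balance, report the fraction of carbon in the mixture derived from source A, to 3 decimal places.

δ_A = (0.01075278/0.01124000 − 1)×1000 = (0.956653 − 1)×1000 = -43.347 permil
δ_B = (0.01022887/0.01124000 − 1)×1000 = (0.910042 − 1)×1000 = -89.958 permil
f_A = (δ_mix − δ_B)/(δ_A − δ_B) = (-70.7 − (-89.958))/(-43.347 − (-89.958))
f_A = 19.258 / 46.611 = 0.4132

0.413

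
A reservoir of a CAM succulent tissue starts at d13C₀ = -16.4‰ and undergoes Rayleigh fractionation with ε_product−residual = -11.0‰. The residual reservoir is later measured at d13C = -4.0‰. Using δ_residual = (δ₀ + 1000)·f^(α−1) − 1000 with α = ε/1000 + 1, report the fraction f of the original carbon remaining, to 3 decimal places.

0.320

α − 1 = ε/1000 = -0.0110
(δ_res + 1000)/(δ₀ + 1000) = (-4.0 + 1000)/(-16.4 + 1000) = 996.0/983.6 = 1.012607
f = 1.012607^(1/-0.0110) = exp(ln(1.012607)/-0.0110) = exp(0.01253/-0.0110)
f = exp(-1.1389) = 0.3202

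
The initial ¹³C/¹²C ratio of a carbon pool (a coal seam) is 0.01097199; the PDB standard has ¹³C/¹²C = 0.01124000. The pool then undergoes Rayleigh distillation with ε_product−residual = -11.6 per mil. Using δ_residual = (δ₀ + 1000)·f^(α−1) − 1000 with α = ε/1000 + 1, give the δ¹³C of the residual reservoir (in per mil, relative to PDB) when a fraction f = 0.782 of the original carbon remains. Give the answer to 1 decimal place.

-21.1 per mil

δ₀ = (0.01097199/0.01124000 − 1)×1000 = (0.976156 − 1)×1000 = -23.844 per mil
α − 1 = ε/1000 = -0.0116
f^(α−1) = 0.782^(-0.0116) = 1.002857
δ_res = (-23.844 + 1000) × 1.002857 − 1000 = 978.944 − 1000 = -21.06 per mil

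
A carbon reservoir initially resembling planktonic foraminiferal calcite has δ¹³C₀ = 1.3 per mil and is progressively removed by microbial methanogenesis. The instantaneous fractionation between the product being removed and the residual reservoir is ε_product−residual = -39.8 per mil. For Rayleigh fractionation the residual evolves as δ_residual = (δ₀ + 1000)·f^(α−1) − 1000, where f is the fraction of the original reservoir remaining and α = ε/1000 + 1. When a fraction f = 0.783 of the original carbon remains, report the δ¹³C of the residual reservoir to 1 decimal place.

11.1 per mil

Rayleigh residual: δ_res = (δ₀ + 1000)·f^(α−1) − 1000
α = ε/1000 + 1 = 0.96020, so α − 1 = -0.03980
f^(α−1) = 0.783^(-0.03980) = 1.009784
δ_res = (1.3 + 1000) × 1.009784 − 1000 = 1011.096 − 1000 = 11.10 per mil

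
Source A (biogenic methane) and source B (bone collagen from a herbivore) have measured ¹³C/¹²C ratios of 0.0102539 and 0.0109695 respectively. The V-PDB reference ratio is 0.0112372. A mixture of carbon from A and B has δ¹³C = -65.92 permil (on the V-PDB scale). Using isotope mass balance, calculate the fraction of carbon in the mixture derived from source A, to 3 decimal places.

0.661

δ_A = (0.0102539/0.0112372 − 1)×1000 = (0.912496 − 1)×1000 = -87.504 permil
δ_B = (0.0109695/0.0112372 − 1)×1000 = (0.976177 − 1)×1000 = -23.823 permil
f_A = (δ_mix − δ_B)/(δ_A − δ_B) = (-65.92 − (-23.823))/(-87.504 − (-23.823))
f_A = -42.097 / -63.681 = 0.6611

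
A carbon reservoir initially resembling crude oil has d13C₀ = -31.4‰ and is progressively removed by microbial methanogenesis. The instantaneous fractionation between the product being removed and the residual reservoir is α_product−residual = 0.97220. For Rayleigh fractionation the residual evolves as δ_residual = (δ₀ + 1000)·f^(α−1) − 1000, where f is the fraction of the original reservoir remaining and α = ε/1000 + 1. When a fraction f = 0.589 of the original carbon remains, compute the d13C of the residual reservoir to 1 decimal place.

-17.0‰

Rayleigh residual: δ_res = (δ₀ + 1000)·f^(α−1) − 1000
α − 1 = -0.02780
f^(α−1) = 0.589^(-0.02780) = 1.014824
δ_res = (-31.4 + 1000) × 1.014824 − 1000 = 982.959 − 1000 = -17.04‰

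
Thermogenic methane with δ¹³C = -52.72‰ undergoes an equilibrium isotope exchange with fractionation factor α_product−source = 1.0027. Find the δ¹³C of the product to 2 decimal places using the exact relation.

-50.16‰

δ_product = (δ_source + 1000)·α − 1000
δ_product = (-52.72 + 1000) × 1.0027 − 1000
δ_product = 949.838 − 1000 = -50.162‰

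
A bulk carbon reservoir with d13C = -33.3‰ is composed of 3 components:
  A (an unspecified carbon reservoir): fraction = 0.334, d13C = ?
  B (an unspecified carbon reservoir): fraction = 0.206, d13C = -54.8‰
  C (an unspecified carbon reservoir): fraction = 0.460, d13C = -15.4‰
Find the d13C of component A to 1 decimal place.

Isotope mass balance: δ_bulk = Σ fᵢ·δᵢ.
-33.3 = 0.334×δ_A + 0.206×(-54.8) + 0.460×(-15.4)
0.334·δ_A = -33.3 − (-18.373) = -14.927
δ_A = -14.927 / 0.334 = -44.69‰

-44.7‰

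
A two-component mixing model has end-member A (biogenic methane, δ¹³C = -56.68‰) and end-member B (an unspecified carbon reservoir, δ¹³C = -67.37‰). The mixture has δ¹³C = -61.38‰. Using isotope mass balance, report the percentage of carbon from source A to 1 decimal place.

δ_mix = f_A·δ_A + (1 − f_A)·δ_B  ⇒  f_A = (δ_mix − δ_B)/(δ_A − δ_B)
f_A = (-61.38 − (-67.37)) / (-56.68 − (-67.37))
f_A = 5.99 / 10.69 = 0.5603

56.0%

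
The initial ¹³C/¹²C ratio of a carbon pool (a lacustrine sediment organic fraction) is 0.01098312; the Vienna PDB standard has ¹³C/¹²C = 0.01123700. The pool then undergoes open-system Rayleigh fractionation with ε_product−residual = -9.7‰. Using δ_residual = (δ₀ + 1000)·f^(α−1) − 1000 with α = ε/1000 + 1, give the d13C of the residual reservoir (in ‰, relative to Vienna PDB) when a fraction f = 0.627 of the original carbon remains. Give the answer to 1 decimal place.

δ₀ = (0.01098312/0.01123700 − 1)×1000 = (0.977407 − 1)×1000 = -22.593‰
α − 1 = ε/1000 = -0.0097
f^(α−1) = 0.627^(-0.0097) = 1.004538
δ_res = (-22.593 + 1000) × 1.004538 − 1000 = 981.843 − 1000 = -18.16‰

-18.2‰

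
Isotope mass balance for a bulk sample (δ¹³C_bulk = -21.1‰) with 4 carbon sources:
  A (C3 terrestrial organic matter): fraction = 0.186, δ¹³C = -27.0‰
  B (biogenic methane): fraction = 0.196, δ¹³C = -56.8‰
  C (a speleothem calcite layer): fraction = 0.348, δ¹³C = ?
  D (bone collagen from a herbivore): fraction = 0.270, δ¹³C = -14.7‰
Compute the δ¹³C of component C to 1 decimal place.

Isotope mass balance: δ_bulk = Σ fᵢ·δᵢ.
-21.1 = 0.186×(-27.0) + 0.196×(-56.8) + 0.348×δ_C + 0.270×(-14.7)
0.348·δ_C = -21.1 − (-20.124) = -0.976
δ_C = -0.976 / 0.348 = -2.81‰

-2.8‰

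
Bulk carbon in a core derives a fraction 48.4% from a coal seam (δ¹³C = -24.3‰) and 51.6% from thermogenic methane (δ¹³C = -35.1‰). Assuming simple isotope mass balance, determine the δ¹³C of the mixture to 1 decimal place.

-29.9‰

δ_mix = f_A·δ_A + f_B·δ_B
δ_mix = 0.484 × (-24.3) + 0.516 × (-35.1)
δ_mix = -11.76 + -18.11 = -29.87‰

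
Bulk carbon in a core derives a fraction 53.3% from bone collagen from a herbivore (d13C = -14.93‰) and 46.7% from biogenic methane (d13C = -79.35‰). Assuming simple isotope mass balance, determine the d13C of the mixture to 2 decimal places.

δ_mix = f_A·δ_A + f_B·δ_B
δ_mix = 0.533 × (-14.93) + 0.467 × (-79.35)
δ_mix = -7.958 + -37.056 = -45.014‰

-45.01‰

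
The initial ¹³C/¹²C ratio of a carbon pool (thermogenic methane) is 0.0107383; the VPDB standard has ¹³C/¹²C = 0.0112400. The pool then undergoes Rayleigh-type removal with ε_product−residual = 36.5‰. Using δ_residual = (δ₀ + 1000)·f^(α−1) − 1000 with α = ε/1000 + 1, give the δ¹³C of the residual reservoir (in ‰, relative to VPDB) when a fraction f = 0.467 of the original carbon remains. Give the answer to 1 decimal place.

-70.8‰

δ₀ = (0.0107383/0.0112400 − 1)×1000 = (0.955365 − 1)×1000 = -44.635‰
α − 1 = ε/1000 = 0.0365
f^(α−1) = 0.467^(0.0365) = 0.972591
δ_res = (-44.635 + 1000) × 0.972591 − 1000 = 929.179 − 1000 = -70.82‰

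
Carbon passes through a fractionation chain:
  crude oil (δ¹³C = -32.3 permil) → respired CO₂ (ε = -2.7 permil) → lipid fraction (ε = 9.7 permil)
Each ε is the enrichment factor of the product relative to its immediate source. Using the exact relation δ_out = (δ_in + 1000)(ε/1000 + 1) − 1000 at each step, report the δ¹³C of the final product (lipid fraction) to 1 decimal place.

step 1: δ = (-32.30 + 1000)·(-2.7/1000 + 1) − 1000 = -34.91 permil
step 2: δ = (-34.91 + 1000)·(9.7/1000 + 1) − 1000 = -25.55 permil

-25.6 permil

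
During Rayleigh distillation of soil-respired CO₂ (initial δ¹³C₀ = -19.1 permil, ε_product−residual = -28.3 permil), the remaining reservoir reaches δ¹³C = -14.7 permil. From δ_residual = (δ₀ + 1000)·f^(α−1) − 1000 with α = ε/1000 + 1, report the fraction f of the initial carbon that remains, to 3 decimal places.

α − 1 = ε/1000 = -0.0283
(δ_res + 1000)/(δ₀ + 1000) = (-14.7 + 1000)/(-19.1 + 1000) = 985.3/980.9 = 1.004486
f = 1.004486^(1/-0.0283) = exp(ln(1.004486)/-0.0283) = exp(0.00448/-0.0283)
f = exp(-0.1582) = 0.8537

0.854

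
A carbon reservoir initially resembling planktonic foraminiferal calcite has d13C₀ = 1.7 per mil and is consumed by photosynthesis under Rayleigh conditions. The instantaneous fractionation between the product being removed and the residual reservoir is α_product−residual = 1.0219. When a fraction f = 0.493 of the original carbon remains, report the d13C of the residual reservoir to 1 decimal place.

-13.7 per mil

Rayleigh residual: δ_res = (δ₀ + 1000)·f^(α−1) − 1000
α − 1 = 0.02190
f^(α−1) = 0.493^(0.02190) = 0.984631
δ_res = (1.7 + 1000) × 0.984631 − 1000 = 986.305 − 1000 = -13.70 per mil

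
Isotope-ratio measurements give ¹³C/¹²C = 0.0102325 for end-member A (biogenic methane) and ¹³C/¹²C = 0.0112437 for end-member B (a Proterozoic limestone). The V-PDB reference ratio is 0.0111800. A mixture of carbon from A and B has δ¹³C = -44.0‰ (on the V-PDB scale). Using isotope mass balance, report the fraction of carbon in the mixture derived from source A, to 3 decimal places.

0.549

δ_A = (0.0102325/0.0111800 − 1)×1000 = (0.915250 − 1)×1000 = -84.750‰
δ_B = (0.0112437/0.0111800 − 1)×1000 = (1.005698 − 1)×1000 = 5.698‰
f_A = (δ_mix − δ_B)/(δ_A − δ_B) = (-44.0 − (5.698))/(-84.750 − (5.698))
f_A = -49.698 / -90.447 = 0.5495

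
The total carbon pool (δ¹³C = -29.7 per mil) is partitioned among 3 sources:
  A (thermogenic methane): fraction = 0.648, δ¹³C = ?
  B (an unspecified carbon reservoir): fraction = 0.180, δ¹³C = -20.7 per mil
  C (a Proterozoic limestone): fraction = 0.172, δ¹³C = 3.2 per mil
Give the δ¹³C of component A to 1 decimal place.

Isotope mass balance: δ_bulk = Σ fᵢ·δᵢ.
-29.7 = 0.648×δ_A + 0.180×(-20.7) + 0.172×(3.2)
0.648·δ_A = -29.7 − (-3.176) = -26.524
δ_A = -26.524 / 0.648 = -40.93 per mil

-40.9 per mil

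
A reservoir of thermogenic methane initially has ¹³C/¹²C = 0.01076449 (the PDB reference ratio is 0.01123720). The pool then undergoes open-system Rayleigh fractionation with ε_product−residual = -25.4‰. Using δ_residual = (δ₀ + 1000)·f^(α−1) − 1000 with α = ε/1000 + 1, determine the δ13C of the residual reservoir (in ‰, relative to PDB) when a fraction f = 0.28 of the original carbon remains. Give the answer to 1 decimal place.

-10.6‰

δ₀ = (0.01076449/0.01123720 − 1)×1000 = (0.957933 − 1)×1000 = -42.067‰
α − 1 = ε/1000 = -0.0254
f^(α−1) = 0.28^(-0.0254) = 1.032862
δ_res = (-42.067 + 1000) × 1.032862 − 1000 = 989.413 − 1000 = -10.59‰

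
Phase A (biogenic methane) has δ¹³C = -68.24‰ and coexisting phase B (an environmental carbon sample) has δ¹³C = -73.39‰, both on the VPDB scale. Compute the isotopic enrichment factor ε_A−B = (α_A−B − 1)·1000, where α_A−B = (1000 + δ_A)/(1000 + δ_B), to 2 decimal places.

α_A−B = (1000 + -68.24) / (1000 + -73.39) = 931.76 / 926.61 = 1.005558
ε_A−B = (1.005558 − 1) × 1000 = 5.558‰
(The approximation ε ≈ δ_A − δ_B would give 5.15‰.)

5.56‰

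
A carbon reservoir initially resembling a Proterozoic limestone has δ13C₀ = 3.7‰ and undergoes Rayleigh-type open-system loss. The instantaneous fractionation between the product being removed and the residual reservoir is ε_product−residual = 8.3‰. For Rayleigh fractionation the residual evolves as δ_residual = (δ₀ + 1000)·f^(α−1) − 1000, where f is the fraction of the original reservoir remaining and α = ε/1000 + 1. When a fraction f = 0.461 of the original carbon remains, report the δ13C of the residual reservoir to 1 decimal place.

-2.7‰

Rayleigh residual: δ_res = (δ₀ + 1000)·f^(α−1) − 1000
α = ε/1000 + 1 = 1.00830, so α − 1 = 0.00830
f^(α−1) = 0.461^(0.00830) = 0.993593
δ_res = (3.7 + 1000) × 0.993593 − 1000 = 997.270 − 1000 = -2.73‰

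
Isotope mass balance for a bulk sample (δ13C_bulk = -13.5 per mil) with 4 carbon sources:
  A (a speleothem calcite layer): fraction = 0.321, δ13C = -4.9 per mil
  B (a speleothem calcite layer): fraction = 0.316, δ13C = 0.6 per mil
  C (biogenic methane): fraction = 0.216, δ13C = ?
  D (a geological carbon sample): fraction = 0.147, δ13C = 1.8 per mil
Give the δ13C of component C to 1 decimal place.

Isotope mass balance: δ_bulk = Σ fᵢ·δᵢ.
-13.5 = 0.321×(-4.9) + 0.316×(0.6) + 0.216×δ_C + 0.147×(1.8)
0.216·δ_C = -13.5 − (-1.119) = -12.381
δ_C = -12.381 / 0.216 = -57.32 per mil

-57.3 per mil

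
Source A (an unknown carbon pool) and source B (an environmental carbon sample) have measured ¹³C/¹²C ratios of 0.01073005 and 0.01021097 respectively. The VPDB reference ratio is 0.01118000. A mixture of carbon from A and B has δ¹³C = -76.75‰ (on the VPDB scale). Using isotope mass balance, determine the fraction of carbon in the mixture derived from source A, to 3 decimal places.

δ_A = (0.01073005/0.01118000 − 1)×1000 = (0.959754 − 1)×1000 = -40.246‰
δ_B = (0.01021097/0.01118000 − 1)×1000 = (0.913325 − 1)×1000 = -86.675‰
f_A = (δ_mix − δ_B)/(δ_A − δ_B) = (-76.75 − (-86.675))/(-40.246 − (-86.675))
f_A = 9.925 / 46.429 = 0.2138

0.214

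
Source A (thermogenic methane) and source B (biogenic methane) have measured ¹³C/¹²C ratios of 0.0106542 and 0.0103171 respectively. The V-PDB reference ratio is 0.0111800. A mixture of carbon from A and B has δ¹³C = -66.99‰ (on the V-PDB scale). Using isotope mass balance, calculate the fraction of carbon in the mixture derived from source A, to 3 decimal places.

0.338

δ_A = (0.0106542/0.0111800 − 1)×1000 = (0.952970 − 1)×1000 = -47.030‰
δ_B = (0.0103171/0.0111800 − 1)×1000 = (0.922818 − 1)×1000 = -77.182‰
f_A = (δ_mix − δ_B)/(δ_A − δ_B) = (-66.99 − (-77.182))/(-47.030 − (-77.182))
f_A = 10.192 / 30.152 = 0.3380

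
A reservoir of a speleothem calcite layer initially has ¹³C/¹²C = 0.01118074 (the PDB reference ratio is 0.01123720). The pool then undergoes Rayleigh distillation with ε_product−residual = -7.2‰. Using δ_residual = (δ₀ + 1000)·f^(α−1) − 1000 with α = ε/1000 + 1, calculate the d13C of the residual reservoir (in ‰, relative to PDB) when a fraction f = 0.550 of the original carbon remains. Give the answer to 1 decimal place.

-0.7‰

δ₀ = (0.01118074/0.01123720 − 1)×1000 = (0.994976 − 1)×1000 = -5.024‰
α − 1 = ε/1000 = -0.0072
f^(α−1) = 0.550^(-0.0072) = 1.004314
δ_res = (-5.024 + 1000) × 1.004314 − 1000 = 999.268 − 1000 = -0.73‰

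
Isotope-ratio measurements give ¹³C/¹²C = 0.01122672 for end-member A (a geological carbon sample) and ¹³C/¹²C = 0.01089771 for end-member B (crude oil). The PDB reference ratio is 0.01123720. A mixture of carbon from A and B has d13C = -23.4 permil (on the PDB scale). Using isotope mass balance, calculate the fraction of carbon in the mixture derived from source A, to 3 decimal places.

δ_A = (0.01122672/0.01123720 − 1)×1000 = (0.999067 − 1)×1000 = -0.933 permil
δ_B = (0.01089771/0.01123720 − 1)×1000 = (0.969789 − 1)×1000 = -30.211 permil
f_A = (δ_mix − δ_B)/(δ_A − δ_B) = (-23.4 − (-30.211))/(-0.933 − (-30.211))
f_A = 6.811 / 29.279 = 0.2326

0.233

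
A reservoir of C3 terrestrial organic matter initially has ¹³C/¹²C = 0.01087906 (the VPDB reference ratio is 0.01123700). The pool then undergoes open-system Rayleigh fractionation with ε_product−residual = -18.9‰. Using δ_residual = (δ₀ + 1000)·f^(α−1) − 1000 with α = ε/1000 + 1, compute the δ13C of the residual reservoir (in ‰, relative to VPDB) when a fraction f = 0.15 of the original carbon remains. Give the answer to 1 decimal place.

δ₀ = (0.01087906/0.01123700 − 1)×1000 = (0.968146 − 1)×1000 = -31.854‰
α − 1 = ε/1000 = -0.0189
f^(α−1) = 0.15^(-0.0189) = 1.036506
δ_res = (-31.854 + 1000) × 1.036506 − 1000 = 1003.490 − 1000 = 3.49‰

3.5‰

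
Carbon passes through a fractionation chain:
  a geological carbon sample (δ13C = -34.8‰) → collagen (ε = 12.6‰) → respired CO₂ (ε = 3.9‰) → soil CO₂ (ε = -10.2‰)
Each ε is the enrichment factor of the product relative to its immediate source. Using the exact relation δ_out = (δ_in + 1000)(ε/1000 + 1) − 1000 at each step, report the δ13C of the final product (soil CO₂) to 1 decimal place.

-28.8‰

step 1: δ = (-34.80 + 1000)·(12.6/1000 + 1) − 1000 = -22.64‰
step 2: δ = (-22.64 + 1000)·(3.9/1000 + 1) − 1000 = -18.83‰
step 3: δ = (-18.83 + 1000)·(-10.2/1000 + 1) − 1000 = -28.83‰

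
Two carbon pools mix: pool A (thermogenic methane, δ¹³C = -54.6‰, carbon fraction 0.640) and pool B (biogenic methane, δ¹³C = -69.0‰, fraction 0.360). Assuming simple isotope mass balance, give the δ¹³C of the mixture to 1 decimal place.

δ_mix = f_A·δ_A + f_B·δ_B
δ_mix = 0.640 × (-54.6) + 0.360 × (-69.0)
δ_mix = -34.94 + -24.84 = -59.78‰

-59.8‰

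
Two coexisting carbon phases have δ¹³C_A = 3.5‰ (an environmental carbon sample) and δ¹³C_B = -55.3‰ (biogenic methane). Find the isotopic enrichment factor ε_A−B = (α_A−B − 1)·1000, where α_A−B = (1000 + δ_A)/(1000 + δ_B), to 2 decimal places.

α_A−B = (1000 + 3.5) / (1000 + -55.3) = 1003.5 / 944.7 = 1.062242
ε_A−B = (1.062242 − 1) × 1000 = 62.242‰
(The approximation ε ≈ δ_A − δ_B would give 58.8‰.)

62.24‰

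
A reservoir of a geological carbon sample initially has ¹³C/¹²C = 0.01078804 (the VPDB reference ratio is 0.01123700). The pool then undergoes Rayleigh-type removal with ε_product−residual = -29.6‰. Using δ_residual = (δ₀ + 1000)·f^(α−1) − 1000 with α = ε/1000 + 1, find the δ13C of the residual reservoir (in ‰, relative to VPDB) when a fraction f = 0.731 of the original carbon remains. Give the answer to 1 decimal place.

-31.0‰

δ₀ = (0.01078804/0.01123700 − 1)×1000 = (0.960046 − 1)×1000 = -39.954‰
α − 1 = ε/1000 = -0.0296
f^(α−1) = 0.731^(-0.0296) = 1.009318
δ_res = (-39.954 + 1000) × 1.009318 − 1000 = 968.992 − 1000 = -31.01‰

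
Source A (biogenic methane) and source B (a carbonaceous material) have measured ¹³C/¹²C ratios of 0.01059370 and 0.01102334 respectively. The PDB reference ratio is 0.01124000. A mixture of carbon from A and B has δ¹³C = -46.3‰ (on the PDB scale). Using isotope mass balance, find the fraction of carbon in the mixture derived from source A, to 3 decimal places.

δ_A = (0.01059370/0.01124000 − 1)×1000 = (0.942500 − 1)×1000 = -57.500‰
δ_B = (0.01102334/0.01124000 − 1)×1000 = (0.980724 − 1)×1000 = -19.276‰
f_A = (δ_mix − δ_B)/(δ_A − δ_B) = (-46.3 − (-19.276))/(-57.500 − (-19.276))
f_A = -27.024 / -38.224 = 0.7070

0.707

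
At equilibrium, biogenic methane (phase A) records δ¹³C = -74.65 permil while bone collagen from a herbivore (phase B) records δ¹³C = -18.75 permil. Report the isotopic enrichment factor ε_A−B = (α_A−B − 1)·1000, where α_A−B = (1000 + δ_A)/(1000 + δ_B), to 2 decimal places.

-56.97 permil

α_A−B = (1000 + -74.65) / (1000 + -18.75) = 925.35 / 981.25 = 0.943032
ε_A−B = (0.943032 − 1) × 1000 = -56.968 permil
(The approximation ε ≈ δ_A − δ_B would give -55.90 permil.)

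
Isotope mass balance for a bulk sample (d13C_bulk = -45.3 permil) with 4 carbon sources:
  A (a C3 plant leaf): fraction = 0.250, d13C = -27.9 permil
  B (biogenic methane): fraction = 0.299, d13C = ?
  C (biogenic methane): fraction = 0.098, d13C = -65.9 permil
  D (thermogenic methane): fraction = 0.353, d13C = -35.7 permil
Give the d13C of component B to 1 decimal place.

Isotope mass balance: δ_bulk = Σ fᵢ·δᵢ.
-45.3 = 0.250×(-27.9) + 0.299×δ_B + 0.098×(-65.9) + 0.353×(-35.7)
0.299·δ_B = -45.3 − (-26.035) = -19.265
δ_B = -19.265 / 0.299 = -64.43 permil

-64.4 permil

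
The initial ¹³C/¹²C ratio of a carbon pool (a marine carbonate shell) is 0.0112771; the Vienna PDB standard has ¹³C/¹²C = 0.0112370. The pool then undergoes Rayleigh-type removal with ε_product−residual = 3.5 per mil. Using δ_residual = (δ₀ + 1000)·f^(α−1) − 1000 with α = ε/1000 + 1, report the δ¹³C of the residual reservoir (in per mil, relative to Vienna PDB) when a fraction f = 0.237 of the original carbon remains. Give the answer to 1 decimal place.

-1.5 per mil

δ₀ = (0.0112771/0.0112370 − 1)×1000 = (1.003569 − 1)×1000 = 3.569 per mil
α − 1 = ε/1000 = 0.0035
f^(α−1) = 0.237^(0.0035) = 0.994974
δ_res = (3.569 + 1000) × 0.994974 − 1000 = 998.524 − 1000 = -1.48 per mil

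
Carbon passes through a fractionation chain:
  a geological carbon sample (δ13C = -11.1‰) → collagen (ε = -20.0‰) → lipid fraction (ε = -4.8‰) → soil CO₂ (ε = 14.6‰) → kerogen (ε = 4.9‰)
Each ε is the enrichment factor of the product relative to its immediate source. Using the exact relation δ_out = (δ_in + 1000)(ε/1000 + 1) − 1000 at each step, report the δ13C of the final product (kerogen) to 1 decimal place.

-16.7‰

step 1: δ = (-11.10 + 1000)·(-20.0/1000 + 1) − 1000 = -30.88‰
step 2: δ = (-30.88 + 1000)·(-4.8/1000 + 1) − 1000 = -35.53‰
step 3: δ = (-35.53 + 1000)·(14.6/1000 + 1) − 1000 = -21.45‰
step 4: δ = (-21.45 + 1000)·(4.9/1000 + 1) − 1000 = -16.65‰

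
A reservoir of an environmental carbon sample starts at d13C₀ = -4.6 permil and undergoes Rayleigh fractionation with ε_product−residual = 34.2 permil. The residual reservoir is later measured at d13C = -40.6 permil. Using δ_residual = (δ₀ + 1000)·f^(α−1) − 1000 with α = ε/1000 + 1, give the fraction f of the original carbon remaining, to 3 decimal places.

0.341

α − 1 = ε/1000 = 0.0342
(δ_res + 1000)/(δ₀ + 1000) = (-40.6 + 1000)/(-4.6 + 1000) = 959.4/995.4 = 0.963834
f = 0.963834^(1/0.0342) = exp(ln(0.963834)/0.0342) = exp(-0.03684/0.0342)
f = exp(-1.0771) = 0.3406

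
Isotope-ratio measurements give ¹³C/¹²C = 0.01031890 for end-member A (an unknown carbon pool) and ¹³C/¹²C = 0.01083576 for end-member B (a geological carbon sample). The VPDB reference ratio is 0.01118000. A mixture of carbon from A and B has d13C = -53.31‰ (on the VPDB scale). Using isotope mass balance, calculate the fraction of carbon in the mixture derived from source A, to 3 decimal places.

0.487

δ_A = (0.01031890/0.01118000 − 1)×1000 = (0.922979 − 1)×1000 = -77.021‰
δ_B = (0.01083576/0.01118000 − 1)×1000 = (0.969209 − 1)×1000 = -30.791‰
f_A = (δ_mix − δ_B)/(δ_A − δ_B) = (-53.31 − (-30.791))/(-77.021 − (-30.791))
f_A = -22.519 / -46.231 = 0.4871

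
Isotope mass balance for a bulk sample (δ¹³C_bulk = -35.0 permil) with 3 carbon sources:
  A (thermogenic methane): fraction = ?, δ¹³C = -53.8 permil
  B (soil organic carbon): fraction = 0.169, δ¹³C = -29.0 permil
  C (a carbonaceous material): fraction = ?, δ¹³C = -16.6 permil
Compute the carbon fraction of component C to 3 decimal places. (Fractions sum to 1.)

0.393

Let f_C and f_A be the unknown fractions; fractions sum to 1 so f_C + f_A = 0.831.
Mass balance: Σ fᵢ·δᵢ = δ_bulk ⇒ f_C·(-16.6) + f_A·(-53.8) = -35.0 − (-4.901) = -30.099
Substitute f_A = 0.831 − f_C:
f_C·(-16.6 − -53.8) = -30.099 − 0.831×(-53.8) = 14.609
f_C = 14.609 / 37.2 = 0.3927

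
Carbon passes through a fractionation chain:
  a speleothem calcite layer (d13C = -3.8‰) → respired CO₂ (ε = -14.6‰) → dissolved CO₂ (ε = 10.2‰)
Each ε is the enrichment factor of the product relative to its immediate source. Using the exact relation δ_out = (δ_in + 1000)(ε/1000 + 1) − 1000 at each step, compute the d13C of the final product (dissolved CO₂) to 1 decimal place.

-8.3‰

step 1: δ = (-3.80 + 1000)·(-14.6/1000 + 1) − 1000 = -18.34‰
step 2: δ = (-18.34 + 1000)·(10.2/1000 + 1) − 1000 = -8.33‰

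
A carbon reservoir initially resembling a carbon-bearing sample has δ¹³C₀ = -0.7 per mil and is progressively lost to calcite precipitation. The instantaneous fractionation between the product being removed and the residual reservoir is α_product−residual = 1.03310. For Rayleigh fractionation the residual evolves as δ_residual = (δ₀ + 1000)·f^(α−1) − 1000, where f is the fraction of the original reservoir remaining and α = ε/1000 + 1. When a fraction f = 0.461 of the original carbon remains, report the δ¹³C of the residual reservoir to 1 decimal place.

Rayleigh residual: δ_res = (δ₀ + 1000)·f^(α−1) − 1000
α − 1 = 0.03310
f^(α−1) = 0.461^(0.03310) = 0.974694
δ_res = (-0.7 + 1000) × 0.974694 − 1000 = 974.012 − 1000 = -25.99 per mil

-26.0 per mil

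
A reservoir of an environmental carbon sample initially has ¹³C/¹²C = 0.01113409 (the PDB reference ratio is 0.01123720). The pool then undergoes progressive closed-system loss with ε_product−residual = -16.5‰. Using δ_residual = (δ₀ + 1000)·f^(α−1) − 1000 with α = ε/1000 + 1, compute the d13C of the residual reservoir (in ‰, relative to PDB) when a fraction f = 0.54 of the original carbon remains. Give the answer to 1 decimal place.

δ₀ = (0.01113409/0.01123720 − 1)×1000 = (0.990824 − 1)×1000 = -9.176‰
α − 1 = ε/1000 = -0.0165
f^(α−1) = 0.54^(-0.0165) = 1.010219
δ_res = (-9.176 + 1000) × 1.010219 − 1000 = 1000.949 − 1000 = 0.95‰

0.9‰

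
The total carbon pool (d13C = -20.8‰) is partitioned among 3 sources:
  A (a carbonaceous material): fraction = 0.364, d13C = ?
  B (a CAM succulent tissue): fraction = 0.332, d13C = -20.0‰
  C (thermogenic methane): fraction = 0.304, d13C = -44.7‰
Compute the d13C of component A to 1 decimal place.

Isotope mass balance: δ_bulk = Σ fᵢ·δᵢ.
-20.8 = 0.364×δ_A + 0.332×(-20.0) + 0.304×(-44.7)
0.364·δ_A = -20.8 − (-20.229) = -0.571
δ_A = -0.571 / 0.364 = -1.57‰

-1.6‰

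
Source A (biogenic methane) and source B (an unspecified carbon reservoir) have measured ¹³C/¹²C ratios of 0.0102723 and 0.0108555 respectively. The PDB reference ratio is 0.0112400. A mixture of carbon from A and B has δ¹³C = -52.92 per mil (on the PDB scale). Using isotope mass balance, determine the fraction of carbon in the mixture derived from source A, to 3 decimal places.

0.361

δ_A = (0.0102723/0.0112400 − 1)×1000 = (0.913906 − 1)×1000 = -86.094 per mil
δ_B = (0.0108555/0.0112400 − 1)×1000 = (0.965792 − 1)×1000 = -34.208 per mil
f_A = (δ_mix − δ_B)/(δ_A − δ_B) = (-52.92 − (-34.208))/(-86.094 − (-34.208))
f_A = -18.712 / -51.886 = 0.3606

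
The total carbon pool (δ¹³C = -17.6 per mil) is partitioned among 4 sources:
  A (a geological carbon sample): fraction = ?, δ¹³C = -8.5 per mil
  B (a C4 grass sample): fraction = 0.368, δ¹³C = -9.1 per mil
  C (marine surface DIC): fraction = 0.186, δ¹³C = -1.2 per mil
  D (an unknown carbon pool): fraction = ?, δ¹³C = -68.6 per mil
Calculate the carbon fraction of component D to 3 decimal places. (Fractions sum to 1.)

Let f_D and f_A be the unknown fractions; fractions sum to 1 so f_D + f_A = 0.446.
Mass balance: Σ fᵢ·δᵢ = δ_bulk ⇒ f_D·(-68.6) + f_A·(-8.5) = -17.6 − (-3.572) = -14.028
Substitute f_A = 0.446 − f_D:
f_D·(-68.6 − -8.5) = -14.028 − 0.446×(-8.5) = -10.237
f_D = -10.237 / -60.1 = 0.1703

0.170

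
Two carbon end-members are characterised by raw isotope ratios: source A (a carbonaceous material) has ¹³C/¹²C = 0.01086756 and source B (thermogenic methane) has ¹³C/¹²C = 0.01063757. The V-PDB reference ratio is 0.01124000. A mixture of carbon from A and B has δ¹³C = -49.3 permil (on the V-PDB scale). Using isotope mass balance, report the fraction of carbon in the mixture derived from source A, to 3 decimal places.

δ_A = (0.01086756/0.01124000 − 1)×1000 = (0.966865 − 1)×1000 = -33.135 permil
δ_B = (0.01063757/0.01124000 − 1)×1000 = (0.946403 − 1)×1000 = -53.597 permil
f_A = (δ_mix − δ_B)/(δ_A − δ_B) = (-49.3 − (-53.597))/(-33.135 − (-53.597))
f_A = 4.297 / 20.462 = 0.2100

0.210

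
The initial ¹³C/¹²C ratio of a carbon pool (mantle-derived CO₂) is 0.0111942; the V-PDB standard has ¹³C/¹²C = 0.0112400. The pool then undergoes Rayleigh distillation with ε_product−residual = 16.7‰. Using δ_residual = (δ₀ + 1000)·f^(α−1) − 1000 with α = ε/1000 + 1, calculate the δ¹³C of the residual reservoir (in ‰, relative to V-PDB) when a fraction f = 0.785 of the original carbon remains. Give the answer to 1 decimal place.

δ₀ = (0.0111942/0.0112400 − 1)×1000 = (0.995925 − 1)×1000 = -4.075‰
α − 1 = ε/1000 = 0.0167
f^(α−1) = 0.785^(0.0167) = 0.995966
δ_res = (-4.075 + 1000) × 0.995966 − 1000 = 991.907 − 1000 = -8.09‰

-8.1‰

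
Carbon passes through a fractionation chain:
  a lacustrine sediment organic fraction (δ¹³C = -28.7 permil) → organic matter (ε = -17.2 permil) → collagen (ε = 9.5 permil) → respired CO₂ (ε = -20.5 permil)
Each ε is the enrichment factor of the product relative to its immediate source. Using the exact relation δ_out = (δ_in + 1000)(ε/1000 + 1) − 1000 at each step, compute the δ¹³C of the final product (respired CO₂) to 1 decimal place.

-56.1 permil

step 1: δ = (-28.70 + 1000)·(-17.2/1000 + 1) − 1000 = -45.41 permil
step 2: δ = (-45.41 + 1000)·(9.5/1000 + 1) − 1000 = -36.34 permil
step 3: δ = (-36.34 + 1000)·(-20.5/1000 + 1) − 1000 = -56.09 permil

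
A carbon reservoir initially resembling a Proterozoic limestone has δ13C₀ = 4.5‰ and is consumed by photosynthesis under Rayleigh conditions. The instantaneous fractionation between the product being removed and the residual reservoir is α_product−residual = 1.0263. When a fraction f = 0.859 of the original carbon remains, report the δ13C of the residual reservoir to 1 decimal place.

0.5‰

Rayleigh residual: δ_res = (δ₀ + 1000)·f^(α−1) − 1000
α − 1 = 0.02630
f^(α−1) = 0.859^(0.02630) = 0.996011
δ_res = (4.5 + 1000) × 0.996011 − 1000 = 1000.493 − 1000 = 0.49‰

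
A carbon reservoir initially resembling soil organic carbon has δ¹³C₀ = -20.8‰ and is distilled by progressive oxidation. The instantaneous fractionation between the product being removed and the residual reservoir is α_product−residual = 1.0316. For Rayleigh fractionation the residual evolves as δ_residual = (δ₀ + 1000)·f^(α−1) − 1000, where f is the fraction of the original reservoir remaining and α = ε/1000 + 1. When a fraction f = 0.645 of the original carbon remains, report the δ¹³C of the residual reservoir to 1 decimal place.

Rayleigh residual: δ_res = (δ₀ + 1000)·f^(α−1) − 1000
α − 1 = 0.03160
f^(α−1) = 0.645^(0.03160) = 0.986239
δ_res = (-20.8 + 1000) × 0.986239 − 1000 = 965.725 − 1000 = -34.27‰

-34.3‰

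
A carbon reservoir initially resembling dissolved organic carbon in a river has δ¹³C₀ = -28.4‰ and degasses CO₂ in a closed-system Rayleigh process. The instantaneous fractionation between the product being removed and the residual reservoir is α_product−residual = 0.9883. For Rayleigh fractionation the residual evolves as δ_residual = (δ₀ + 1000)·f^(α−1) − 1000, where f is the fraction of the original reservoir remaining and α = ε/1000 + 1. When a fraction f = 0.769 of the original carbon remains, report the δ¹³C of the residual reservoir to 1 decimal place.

Rayleigh residual: δ_res = (δ₀ + 1000)·f^(α−1) − 1000
α − 1 = -0.01170
f^(α−1) = 0.769^(-0.01170) = 1.003078
δ_res = (-28.4 + 1000) × 1.003078 − 1000 = 974.590 − 1000 = -25.41‰

-25.4‰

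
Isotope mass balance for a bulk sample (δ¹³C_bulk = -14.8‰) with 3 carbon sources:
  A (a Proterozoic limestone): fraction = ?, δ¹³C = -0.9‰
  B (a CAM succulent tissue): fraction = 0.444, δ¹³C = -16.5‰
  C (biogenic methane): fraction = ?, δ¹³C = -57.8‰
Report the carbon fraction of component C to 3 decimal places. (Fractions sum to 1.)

Let f_C and f_A be the unknown fractions; fractions sum to 1 so f_C + f_A = 0.556.
Mass balance: Σ fᵢ·δᵢ = δ_bulk ⇒ f_C·(-57.8) + f_A·(-0.9) = -14.8 − (-7.326) = -7.474
Substitute f_A = 0.556 − f_C:
f_C·(-57.8 − -0.9) = -7.474 − 0.556×(-0.9) = -6.974
f_C = -6.974 / -56.9 = 0.1226

0.123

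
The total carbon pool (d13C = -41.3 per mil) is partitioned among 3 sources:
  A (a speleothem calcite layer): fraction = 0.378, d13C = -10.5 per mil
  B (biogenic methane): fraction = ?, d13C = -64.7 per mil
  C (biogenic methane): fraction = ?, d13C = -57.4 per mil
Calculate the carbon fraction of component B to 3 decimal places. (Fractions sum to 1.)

0.223

Let f_B and f_C be the unknown fractions; fractions sum to 1 so f_B + f_C = 0.622.
Mass balance: Σ fᵢ·δᵢ = δ_bulk ⇒ f_B·(-64.7) + f_C·(-57.4) = -41.3 − (-3.969) = -37.331
Substitute f_C = 0.622 − f_B:
f_B·(-64.7 − -57.4) = -37.331 − 0.622×(-57.4) = -1.628
f_B = -1.628 / -7.3 = 0.2230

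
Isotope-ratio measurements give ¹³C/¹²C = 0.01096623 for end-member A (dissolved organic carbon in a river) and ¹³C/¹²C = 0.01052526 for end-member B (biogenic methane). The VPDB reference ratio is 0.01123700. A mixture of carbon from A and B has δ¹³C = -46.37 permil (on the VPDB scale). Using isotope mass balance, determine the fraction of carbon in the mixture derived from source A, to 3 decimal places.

δ_A = (0.01096623/0.01123700 − 1)×1000 = (0.975904 − 1)×1000 = -24.096 permil
δ_B = (0.01052526/0.01123700 − 1)×1000 = (0.936661 − 1)×1000 = -63.339 permil
f_A = (δ_mix − δ_B)/(δ_A − δ_B) = (-46.37 − (-63.339))/(-24.096 − (-63.339))
f_A = 16.969 / 39.243 = 0.4324

0.432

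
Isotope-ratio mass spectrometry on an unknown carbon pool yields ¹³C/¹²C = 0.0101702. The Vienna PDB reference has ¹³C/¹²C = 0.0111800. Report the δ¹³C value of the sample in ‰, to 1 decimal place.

-90.3‰

δ¹³C = (R_sample / R_standard − 1) × 1000
R_sample / R_standard = 0.0101702 / 0.0111800 = 0.909678
δ¹³C = (0.909678 − 1) × 1000 = -90.32‰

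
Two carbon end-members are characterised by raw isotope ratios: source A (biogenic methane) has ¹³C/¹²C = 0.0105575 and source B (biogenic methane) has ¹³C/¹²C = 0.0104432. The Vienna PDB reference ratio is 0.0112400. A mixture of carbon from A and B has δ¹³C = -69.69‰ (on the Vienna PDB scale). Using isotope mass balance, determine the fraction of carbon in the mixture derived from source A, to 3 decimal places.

δ_A = (0.0105575/0.0112400 − 1)×1000 = (0.939279 − 1)×1000 = -60.721‰
δ_B = (0.0104432/0.0112400 − 1)×1000 = (0.929110 − 1)×1000 = -70.890‰
f_A = (δ_mix − δ_B)/(δ_A − δ_B) = (-69.69 − (-70.890))/(-60.721 − (-70.890))
f_A = 1.200 / 10.169 = 0.1180

0.118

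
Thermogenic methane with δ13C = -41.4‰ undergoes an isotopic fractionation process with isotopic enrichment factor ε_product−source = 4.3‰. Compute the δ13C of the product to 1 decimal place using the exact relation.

Exactly, δ_product = (δ_source + 1000)·(ε/1000 + 1) − 1000.
δ_product = (-41.4 + 1000) × (4.3/1000 + 1) − 1000
δ_product = -37.28‰

-37.3‰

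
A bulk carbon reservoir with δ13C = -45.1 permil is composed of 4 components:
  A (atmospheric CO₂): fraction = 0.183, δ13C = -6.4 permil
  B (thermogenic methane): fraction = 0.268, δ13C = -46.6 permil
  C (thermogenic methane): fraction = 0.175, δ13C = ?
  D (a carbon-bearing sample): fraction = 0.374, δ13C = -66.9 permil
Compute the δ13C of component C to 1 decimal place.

-36.7 permil

Isotope mass balance: δ_bulk = Σ fᵢ·δᵢ.
-45.1 = 0.183×(-6.4) + 0.268×(-46.6) + 0.175×δ_C + 0.374×(-66.9)
0.175·δ_C = -45.1 − (-38.681) = -6.419
δ_C = -6.419 / 0.175 = -36.68 permil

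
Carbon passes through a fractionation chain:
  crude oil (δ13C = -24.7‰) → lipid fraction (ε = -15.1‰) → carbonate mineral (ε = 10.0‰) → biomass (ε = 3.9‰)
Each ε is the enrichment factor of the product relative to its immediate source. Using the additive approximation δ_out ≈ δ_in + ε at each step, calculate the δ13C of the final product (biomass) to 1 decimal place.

step 1: δ ≈ -24.7 + (-15.1) = -39.8‰
step 2: δ ≈ -39.8 + (10.0) = -29.8‰
step 3: δ ≈ -29.8 + (3.9) = -25.9‰

-25.9‰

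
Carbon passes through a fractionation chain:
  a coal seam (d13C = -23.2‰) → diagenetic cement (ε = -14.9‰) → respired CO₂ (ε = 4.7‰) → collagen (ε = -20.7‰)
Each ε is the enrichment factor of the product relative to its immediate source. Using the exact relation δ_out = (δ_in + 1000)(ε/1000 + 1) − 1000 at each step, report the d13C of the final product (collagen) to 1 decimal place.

-53.2‰

step 1: δ = (-23.20 + 1000)·(-14.9/1000 + 1) − 1000 = -37.75‰
step 2: δ = (-37.75 + 1000)·(4.7/1000 + 1) − 1000 = -33.23‰
step 3: δ = (-33.23 + 1000)·(-20.7/1000 + 1) − 1000 = -53.24‰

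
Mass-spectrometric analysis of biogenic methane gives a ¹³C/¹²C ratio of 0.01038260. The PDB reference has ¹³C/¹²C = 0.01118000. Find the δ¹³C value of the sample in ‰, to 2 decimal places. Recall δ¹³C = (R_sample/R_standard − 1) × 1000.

δ¹³C = (R_sample / R_standard − 1) × 1000
R_sample / R_standard = 0.01038260 / 0.01118000 = 0.928676
δ¹³C = (0.928676 − 1) × 1000 = -71.324‰

-71.32‰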